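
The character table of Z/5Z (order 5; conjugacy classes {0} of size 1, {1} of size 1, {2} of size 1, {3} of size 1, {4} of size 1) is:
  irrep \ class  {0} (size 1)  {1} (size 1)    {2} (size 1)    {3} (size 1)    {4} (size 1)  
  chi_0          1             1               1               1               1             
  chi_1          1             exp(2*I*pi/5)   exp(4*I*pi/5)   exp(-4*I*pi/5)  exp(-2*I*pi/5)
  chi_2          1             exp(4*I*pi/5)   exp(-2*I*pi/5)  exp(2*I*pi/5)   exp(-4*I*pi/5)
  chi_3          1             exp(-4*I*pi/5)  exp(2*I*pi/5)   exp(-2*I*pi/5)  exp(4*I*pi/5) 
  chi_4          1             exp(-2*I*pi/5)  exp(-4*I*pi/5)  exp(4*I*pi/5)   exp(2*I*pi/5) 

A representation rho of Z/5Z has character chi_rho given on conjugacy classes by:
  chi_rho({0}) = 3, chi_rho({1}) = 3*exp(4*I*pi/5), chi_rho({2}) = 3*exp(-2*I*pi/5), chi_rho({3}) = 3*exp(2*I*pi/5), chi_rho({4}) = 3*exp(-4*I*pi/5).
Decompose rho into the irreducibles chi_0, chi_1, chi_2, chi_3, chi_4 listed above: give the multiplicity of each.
Multiplicities: chi_0: 0, chi_1: 0, chi_2: 3, chi_3: 0, chi_4: 0.

Justification: Use <chi_rho, chi> = (1/|G|) sum_C |C| * chi_rho(C) * conj(chi(C)) with |G| = 5 for each irreducible chi in the table:
  <chi_rho, chi_0> = (1/5)[1*(3)*conj(1) + 1*(3*exp(4*I*pi/5))*conj(1) + 1*(3*exp(-2*I*pi/5))*conj(1) + 1*(3*exp(2*I*pi/5))*conj(1) + 1*(3*exp(-4*I*pi/5))*conj(1)]
      = (1/5)[(3) + (3*exp(4*I*pi/5)) + (3*exp(-2*I*pi/5)) + (3*exp(2*I*pi/5)) + (3*exp(-4*I*pi/5))] = 0/5 = 0
  <chi_rho, chi_1> = (1/5)[1*(3)*conj(1) + 1*(3*exp(4*I*pi/5))*conj(exp(2*I*pi/5)) + 1*(3*exp(-2*I*pi/5))*conj(exp(4*I*pi/5)) + 1*(3*exp(2*I*pi/5))*conj(exp(-4*I*pi/5)) + 1*(3*exp(-4*I*pi/5))*conj(exp(-2*I*pi/5))]
      = (1/5)[(3) + (3*exp(2*I*pi/5)) + (3*exp(4*I*pi/5)) + (3*exp(-4*I*pi/5)) + (3*exp(-2*I*pi/5))] = 0/5 = 0
  <chi_rho, chi_2> = (1/5)[1*(3)*conj(1) + 1*(3*exp(4*I*pi/5))*conj(exp(4*I*pi/5)) + 1*(3*exp(-2*I*pi/5))*conj(exp(-2*I*pi/5)) + 1*(3*exp(2*I*pi/5))*conj(exp(2*I*pi/5)) + 1*(3*exp(-4*I*pi/5))*conj(exp(-4*I*pi/5))]
      = (1/5)[(3) + (3) + (3) + (3) + (3)] = 15/5 = 3
  <chi_rho, chi_3> = (1/5)[1*(3)*conj(1) + 1*(3*exp(4*I*pi/5))*conj(exp(-4*I*pi/5)) + 1*(3*exp(-2*I*pi/5))*conj(exp(2*I*pi/5)) + 1*(3*exp(2*I*pi/5))*conj(exp(-2*I*pi/5)) + 1*(3*exp(-4*I*pi/5))*conj(exp(4*I*pi/5))]
      = (1/5)[(3) + (3*exp(-2*I*pi/5)) + (3*exp(-4*I*pi/5)) + (3*exp(4*I*pi/5)) + (3*exp(2*I*pi/5))] = 0/5 = 0
  <chi_rho, chi_4> = (1/5)[1*(3)*conj(1) + 1*(3*exp(4*I*pi/5))*conj(exp(-2*I*pi/5)) + 1*(3*exp(-2*I*pi/5))*conj(exp(-4*I*pi/5)) + 1*(3*exp(2*I*pi/5))*conj(exp(4*I*pi/5)) + 1*(3*exp(-4*I*pi/5))*conj(exp(2*I*pi/5))]
      = (1/5)[(3) + (3*exp(-4*I*pi/5)) + (3*exp(2*I*pi/5)) + (3*exp(-2*I*pi/5)) + (3*exp(4*I*pi/5))] = 0/5 = 0
(Exp terms are combined using exp(i*s)*conj(exp(i*t)) = exp(i*(s-t)), and sums of them are collapsed using the identity that for every m > 1 the m distinct m-th roots of unity sum to 0, e.g. 1 + exp(2*I*pi/3) + exp(-2*I*pi/3) = 0.)
Dimension check: dim(rho) = sum (mult * dim) = 0*1 + 0*1 + 3*1 + 0*1 + 0*1 = 3 = chi_rho(e) = 3.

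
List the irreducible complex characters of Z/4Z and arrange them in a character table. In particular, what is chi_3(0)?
Character table of Z/4Z (irreps indexed chi_0,...,chi_3 with chi_k(m) = zeta_4^(k*m), zeta_4 = exp(2*pi*i/4)):
  irrep \ class  {0} (size 1)  {1} (size 1)  {2} (size 1)  {3} (size 1)
  chi_0          1             1             1             1           
  chi_1          1             I             -1            -I          
  chi_2          1             -1            1             -1          
  chi_3          1             -I            -1            I           

Spot check: chi_3(0) = zeta_4^(3*0) = zeta_4^0 = 1.

Why: Z/4Z is abelian, so all 4 irreducible complex representations are 1-dimensional. They are given by chi_k(m) = zeta_4^(k*m) for k = 0,...,3. Row orthogonality: sum_m chi_k(m) conj(chi_l(m)) = 4 * [k = l].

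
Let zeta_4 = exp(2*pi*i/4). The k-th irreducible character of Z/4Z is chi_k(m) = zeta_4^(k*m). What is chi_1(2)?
chi_1(2) = zeta_4^2 = -1

Reasoning: chi_1(2) = zeta_4^(1*2) = zeta_4^2. Since zeta_4^4 = 1, this equals zeta_4^2 = exp(2*pi*i*2/4) = -1.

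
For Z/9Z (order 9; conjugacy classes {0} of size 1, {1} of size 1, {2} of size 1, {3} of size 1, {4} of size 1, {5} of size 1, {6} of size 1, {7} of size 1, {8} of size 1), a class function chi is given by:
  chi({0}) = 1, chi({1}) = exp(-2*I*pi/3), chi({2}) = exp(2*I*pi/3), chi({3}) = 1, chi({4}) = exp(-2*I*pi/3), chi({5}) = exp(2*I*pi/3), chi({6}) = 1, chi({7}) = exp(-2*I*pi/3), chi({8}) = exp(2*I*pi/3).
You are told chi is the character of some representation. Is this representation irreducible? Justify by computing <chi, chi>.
Irreducible: <chi, chi> = 1.

Why: <chi, chi> = (1/|G|) sum_C |C| * |chi(C)|^2 = (1/9)[1*|1|^2 + 1*|exp(-2*I*pi/3)|^2 + 1*|exp(2*I*pi/3)|^2 + 1*|1|^2 + 1*|exp(-2*I*pi/3)|^2 + 1*|exp(2*I*pi/3)|^2 + 1*|1|^2 + 1*|exp(-2*I*pi/3)|^2 + 1*|exp(2*I*pi/3)|^2]
  = (1/9)[(1) + (1) + (1) + (1) + (1) + (1) + (1) + (1) + (1)] = 9/9 = 1.
(Exp terms are combined using exp(i*s)*conj(exp(i*t)) = exp(i*(s-t)), and sums of them are collapsed using the identity that for every m > 1 the m distinct m-th roots of unity sum to 0, e.g. 1 + exp(2*I*pi/3) + exp(-2*I*pi/3) = 0.)
A character is irreducible iff <chi, chi> = 1, so this representation is irreducible.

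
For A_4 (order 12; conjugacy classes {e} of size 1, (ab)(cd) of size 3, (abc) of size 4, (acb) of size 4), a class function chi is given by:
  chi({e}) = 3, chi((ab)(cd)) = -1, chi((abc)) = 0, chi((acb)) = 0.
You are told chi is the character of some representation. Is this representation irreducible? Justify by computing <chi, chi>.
Irreducible: <chi, chi> = 1.

Proof sketch: <chi, chi> = (1/|G|) sum_C |C| * |chi(C)|^2 = (1/12)[1*|3|^2 + 3*|-1|^2 + 4*|0|^2 + 4*|0|^2]
  = (1/12)[(9) + (3) + (0) + (0)] = 12/12 = 1.
(Exp terms are combined using exp(i*s)*conj(exp(i*t)) = exp(i*(s-t)), and sums of them are collapsed using the identity that for every m > 1 the m distinct m-th roots of unity sum to 0, e.g. 1 + exp(2*I*pi/3) + exp(-2*I*pi/3) = 0.)
A character is irreducible iff <chi, chi> = 1, so this representation is irreducible.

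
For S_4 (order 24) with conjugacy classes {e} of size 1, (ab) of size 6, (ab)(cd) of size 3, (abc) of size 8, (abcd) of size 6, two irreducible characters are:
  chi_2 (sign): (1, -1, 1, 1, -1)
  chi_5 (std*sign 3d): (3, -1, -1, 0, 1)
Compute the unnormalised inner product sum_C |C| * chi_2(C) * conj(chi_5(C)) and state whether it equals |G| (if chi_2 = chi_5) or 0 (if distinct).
Sum = 0; so <chi_2, chi_5> = 0 (distinct irreducibles are orthogonal).

Details: Compute term by term over conjugacy classes (|C| * chi_2(C) * conj(chi_5(C))):
  1*(1)*conj(3) + 6*(-1)*conj(-1) + 3*(1)*conj(-1) + 8*(1)*conj(0) + 6*(-1)*conj(1)
  = (3) + (6) + (-3) + (0) + (-6)
  = 0.
Dividing by |G| = 24 gives 0/24 = 0, matching the row-orthogonality relation <chi_2, chi_5> = [chi_2 = chi_5].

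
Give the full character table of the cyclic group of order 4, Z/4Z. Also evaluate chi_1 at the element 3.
Character table of Z/4Z (irreps indexed chi_0,...,chi_3 with chi_k(m) = zeta_4^(k*m), zeta_4 = exp(2*pi*i/4)):
  irrep \ class  {0} (size 1)  {1} (size 1)  {2} (size 1)  {3} (size 1)
  chi_0          1             1             1             1           
  chi_1          1             I             -1            -I          
  chi_2          1             -1            1             -1          
  chi_3          1             -I            -1            I           

Spot check: chi_1(3) = zeta_4^(1*3) = zeta_4^3 = -I.

Why: Z/4Z is abelian, so all 4 irreducible complex representations are 1-dimensional. They are given by chi_k(m) = zeta_4^(k*m) for k = 0,...,3. Row orthogonality: sum_m chi_k(m) conj(chi_l(m)) = 4 * [k = l].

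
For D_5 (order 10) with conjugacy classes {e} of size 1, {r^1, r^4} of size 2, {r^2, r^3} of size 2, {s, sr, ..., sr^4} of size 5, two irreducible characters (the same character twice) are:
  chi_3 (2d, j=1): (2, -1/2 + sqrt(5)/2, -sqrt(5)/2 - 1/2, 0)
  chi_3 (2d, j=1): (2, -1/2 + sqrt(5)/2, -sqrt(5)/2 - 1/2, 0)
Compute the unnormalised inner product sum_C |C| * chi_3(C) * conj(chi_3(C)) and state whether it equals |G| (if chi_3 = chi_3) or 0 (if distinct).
Sum = 10 = |G| = 10; so <chi_3, chi_3> = 1 (norm-1 confirms irreducibility).

Details: Compute term by term over conjugacy classes (|C| * chi_3(C) * conj(chi_3(C))):
  1*(2)*conj(2) + 2*(-1/2 + sqrt(5)/2)*conj(-1/2 + sqrt(5)/2) + 2*(-sqrt(5)/2 - 1/2)*conj(-sqrt(5)/2 - 1/2) + 5*(0)*conj(0)
  = (4) + (3 - sqrt(5)) + (sqrt(5) + 3) + (0)
  = 10.
Dividing by |G| = 10 gives 10/10 = 1, matching the row-orthogonality relation <chi_3, chi_3> = [chi_3 = chi_3].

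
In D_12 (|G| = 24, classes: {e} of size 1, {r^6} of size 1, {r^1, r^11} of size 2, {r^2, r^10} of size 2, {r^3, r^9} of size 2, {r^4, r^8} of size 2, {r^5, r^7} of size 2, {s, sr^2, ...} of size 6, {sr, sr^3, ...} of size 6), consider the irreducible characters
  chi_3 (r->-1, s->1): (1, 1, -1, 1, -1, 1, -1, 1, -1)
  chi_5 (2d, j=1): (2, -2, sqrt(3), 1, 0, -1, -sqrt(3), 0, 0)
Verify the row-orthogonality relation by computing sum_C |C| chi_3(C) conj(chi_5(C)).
Sum = 0; so <chi_3, chi_5> = 0 (distinct irreducibles are orthogonal).

Reasoning: Compute term by term over conjugacy classes (|C| * chi_3(C) * conj(chi_5(C))):
  1*(1)*conj(2) + 1*(1)*conj(-2) + 2*(-1)*conj(sqrt(3)) + 2*(1)*conj(1) + 2*(-1)*conj(0) + 2*(1)*conj(-1) + 2*(-1)*conj(-sqrt(3)) + 6*(1)*conj(0) + 6*(-1)*conj(0)
  = (2) + (-2) + (-2*sqrt(3)) + (2) + (0) + (-2) + (2*sqrt(3)) + (0) + (0)
  = 0.
Dividing by |G| = 24 gives 0/24 = 0, matching the row-orthogonality relation <chi_3, chi_5> = [chi_3 = chi_5].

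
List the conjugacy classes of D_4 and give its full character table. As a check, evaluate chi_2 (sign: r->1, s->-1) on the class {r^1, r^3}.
Conjugacy classes: {e} of size 1, {r^2} of size 1, {r^1, r^3} of size 2, {s, sr^2, ...} of size 2, {sr, sr^3, ...} of size 2.
Character table:
  irrep \ class              {e} (size 1)  {r^2} (size 1)  {r^1, r^3} (size 2)  {s, sr^2, ...} (size 2)  {sr, sr^3, ...} (size 2)
  chi_1 (triv)               1             1               1                    1                        1                       
  chi_2 (sign: r->1, s->-1)  1             1               1                    -1                       -1                      
  chi_3 (r->-1, s->1)        1             1               -1                   1                        -1                      
  chi_4 (r->-1, s->-1)       1             1               -1                   -1                       1                       
  chi_5 (2d, j=1)            2             -2              0                    0                        0                       

Spot check: chi_2 (sign: r->1, s->-1) on {r^1, r^3} = 1.

Derivation: D_4 has order 2*4 = 8 with 5 conjugacy classes, hence 5 irreducibles. Sum of squared dims 1 + 1 + 1 + 1 + 4 = 8 = |G|. Linear characters come from the abelianisation; the 2-dimensional irreps have character r^k -> 2*cos(2*pi*j*k/4), reflections -> 0.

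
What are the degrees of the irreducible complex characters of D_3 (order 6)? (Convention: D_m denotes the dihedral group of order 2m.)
Dimensions: 1, 1, 2

Reasoning: There are 3 irreducibles (= number of conjugacy classes). Their dimensions d_i satisfy sum d_i^2 = |G| = 6: 1 + 1 + 4 = 6.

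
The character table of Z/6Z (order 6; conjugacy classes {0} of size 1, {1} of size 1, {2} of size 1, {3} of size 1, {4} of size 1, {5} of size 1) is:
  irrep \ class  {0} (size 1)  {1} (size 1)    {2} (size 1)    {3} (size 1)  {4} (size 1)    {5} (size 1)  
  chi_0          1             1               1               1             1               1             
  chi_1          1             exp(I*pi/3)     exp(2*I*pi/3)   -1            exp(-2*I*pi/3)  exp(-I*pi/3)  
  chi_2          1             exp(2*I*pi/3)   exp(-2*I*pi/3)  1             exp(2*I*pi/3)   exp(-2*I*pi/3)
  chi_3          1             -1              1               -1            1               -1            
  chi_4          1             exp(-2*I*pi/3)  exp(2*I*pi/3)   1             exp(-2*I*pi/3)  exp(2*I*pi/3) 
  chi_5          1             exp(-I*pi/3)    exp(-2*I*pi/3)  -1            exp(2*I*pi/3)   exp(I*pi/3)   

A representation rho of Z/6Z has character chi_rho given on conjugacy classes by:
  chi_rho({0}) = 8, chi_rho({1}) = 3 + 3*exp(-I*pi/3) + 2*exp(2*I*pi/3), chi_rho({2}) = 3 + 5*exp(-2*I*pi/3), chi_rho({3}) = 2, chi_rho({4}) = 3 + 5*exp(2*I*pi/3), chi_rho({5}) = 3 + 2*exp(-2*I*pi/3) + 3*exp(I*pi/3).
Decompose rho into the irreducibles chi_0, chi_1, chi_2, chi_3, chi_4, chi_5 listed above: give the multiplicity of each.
Multiplicities: chi_0: 3, chi_1: 0, chi_2: 2, chi_3: 0, chi_4: 0, chi_5: 3.

Why: Use <chi_rho, chi> = (1/|G|) sum_C |C| * chi_rho(C) * conj(chi(C)) with |G| = 6 for each irreducible chi in the table:
  <chi_rho, chi_0> = (1/6)[1*(8)*conj(1) + 1*(3 + 3*exp(-I*pi/3) + 2*exp(2*I*pi/3))*conj(1) + 1*(3 + 5*exp(-2*I*pi/3))*conj(1) + 1*(2)*conj(1) + 1*(3 + 5*exp(2*I*pi/3))*conj(1) + 1*(3 + 2*exp(-2*I*pi/3) + 3*exp(I*pi/3))*conj(1)]
      = (1/6)[(8) + (3 + 3*exp(-I*pi/3) + 2*exp(2*I*pi/3)) + (3 + 5*exp(-2*I*pi/3)) + (2) + (3 + 5*exp(2*I*pi/3)) + (3 + 2*exp(-2*I*pi/3) + 3*exp(I*pi/3))] = 18/6 = 3
  <chi_rho, chi_1> = (1/6)[1*(8)*conj(1) + 1*(3 + 3*exp(-I*pi/3) + 2*exp(2*I*pi/3))*conj(exp(I*pi/3)) + 1*(3 + 5*exp(-2*I*pi/3))*conj(exp(2*I*pi/3)) + 1*(2)*conj(-1) + 1*(3 + 5*exp(2*I*pi/3))*conj(exp(-2*I*pi/3)) + 1*(3 + 2*exp(-2*I*pi/3) + 3*exp(I*pi/3))*conj(exp(-I*pi/3))]
      = (1/6)[(8) + (3*exp(-2*I*pi/3) + 3*exp(-I*pi/3) + 2*exp(I*pi/3)) + (3*exp(-2*I*pi/3) + 5*exp(2*I*pi/3)) + (-2) + (5*exp(-2*I*pi/3) + 3*exp(2*I*pi/3)) + (2*exp(-I*pi/3) + 3*exp(2*I*pi/3) + 3*exp(I*pi/3))] = 0/6 = 0
  <chi_rho, chi_2> = (1/6)[1*(8)*conj(1) + 1*(3 + 3*exp(-I*pi/3) + 2*exp(2*I*pi/3))*conj(exp(2*I*pi/3)) + 1*(3 + 5*exp(-2*I*pi/3))*conj(exp(-2*I*pi/3)) + 1*(2)*conj(1) + 1*(3 + 5*exp(2*I*pi/3))*conj(exp(2*I*pi/3)) + 1*(3 + 2*exp(-2*I*pi/3) + 3*exp(I*pi/3))*conj(exp(-2*I*pi/3))]
      = (1/6)[(8) + (-1 + 3*exp(-2*I*pi/3)) + (5 + 3*exp(2*I*pi/3)) + (2) + (5 + 3*exp(-2*I*pi/3)) + (-1 + 3*exp(2*I*pi/3))] = 12/6 = 2
  <chi_rho, chi_3> = (1/6)[1*(8)*conj(1) + 1*(3 + 3*exp(-I*pi/3) + 2*exp(2*I*pi/3))*conj(-1) + 1*(3 + 5*exp(-2*I*pi/3))*conj(1) + 1*(2)*conj(-1) + 1*(3 + 5*exp(2*I*pi/3))*conj(1) + 1*(3 + 2*exp(-2*I*pi/3) + 3*exp(I*pi/3))*conj(-1)]
      = (1/6)[(8) + (-3 - 2*exp(2*I*pi/3) - 3*exp(-I*pi/3)) + (3 + 5*exp(-2*I*pi/3)) + (-2) + (3 + 5*exp(2*I*pi/3)) + (-3 - 3*exp(I*pi/3) - 2*exp(-2*I*pi/3))] = 0/6 = 0
  <chi_rho, chi_4> = (1/6)[1*(8)*conj(1) + 1*(3 + 3*exp(-I*pi/3) + 2*exp(2*I*pi/3))*conj(exp(-2*I*pi/3)) + 1*(3 + 5*exp(-2*I*pi/3))*conj(exp(2*I*pi/3)) + 1*(2)*conj(1) + 1*(3 + 5*exp(2*I*pi/3))*conj(exp(-2*I*pi/3)) + 1*(3 + 2*exp(-2*I*pi/3) + 3*exp(I*pi/3))*conj(exp(2*I*pi/3))]
      = (1/6)[(8) + (2*exp(-2*I*pi/3) + 3*exp(2*I*pi/3) + 3*exp(I*pi/3)) + (3*exp(-2*I*pi/3) + 5*exp(2*I*pi/3)) + (2) + (5*exp(-2*I*pi/3) + 3*exp(2*I*pi/3)) + (3*exp(-2*I*pi/3) + 3*exp(-I*pi/3) + 2*exp(2*I*pi/3))] = 0/6 = 0
  <chi_rho, chi_5> = (1/6)[1*(8)*conj(1) + 1*(3 + 3*exp(-I*pi/3) + 2*exp(2*I*pi/3))*conj(exp(-I*pi/3)) + 1*(3 + 5*exp(-2*I*pi/3))*conj(exp(-2*I*pi/3)) + 1*(2)*conj(-1) + 1*(3 + 5*exp(2*I*pi/3))*conj(exp(2*I*pi/3)) + 1*(3 + 2*exp(-2*I*pi/3) + 3*exp(I*pi/3))*conj(exp(I*pi/3))]
      = (1/6)[(8) + (1 + 3*exp(I*pi/3)) + (5 + 3*exp(2*I*pi/3)) + (-2) + (5 + 3*exp(-2*I*pi/3)) + (1 + 3*exp(-I*pi/3))] = 18/6 = 3
(Exp terms are combined using exp(i*s)*conj(exp(i*t)) = exp(i*(s-t)), and sums of them are collapsed using the identity that for every m > 1 the m distinct m-th roots of unity sum to 0, e.g. 1 + exp(2*I*pi/3) + exp(-2*I*pi/3) = 0.)
Dimension check: dim(rho) = sum (mult * dim) = 3*1 + 0*1 + 2*1 + 0*1 + 0*1 + 3*1 = 8 = chi_rho(e) = 8.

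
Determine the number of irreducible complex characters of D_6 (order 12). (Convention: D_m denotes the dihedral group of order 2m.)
6

Justification: The number of irreducible complex representations of a finite group equals its number of conjugacy classes. D_6 has 6 conjugacy classes (n/2 + 3 for n even), so D_6 (order 12) has exactly 6 irreducible complex representations.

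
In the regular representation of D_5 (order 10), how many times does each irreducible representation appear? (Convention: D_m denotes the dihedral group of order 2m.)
Each irreducible V_i of dimension d_i appears with multiplicity d_i, i.e. rho_reg = (direct sum over all irreducibles V_i) d_i V_i. The irreducible dimensions for D_5 are 1, 1, 2, 2: 2 irreducibles of dimension 1, each with multiplicity 1; 2 irreducibles of dimension 2, each with multiplicity 2. Total dimension 2*1*1 + 2*2*2 = 10 = |G|.

Why: General theorem: in the regular representation of a finite group G, each irreducible appears with multiplicity equal to its dimension. Check: dim(rho_reg) = sum d_i^2 = 1 + 1 + 4 + 4 = 10 = |G|.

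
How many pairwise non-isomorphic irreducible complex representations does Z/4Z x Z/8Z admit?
32

Explanation: The number of irreducible complex representations of a finite group equals its number of conjugacy classes. Z/4Z x Z/8Z is abelian of order 32, so every element is its own conjugacy class: 32 classes, so Z/4Z x Z/8Z (order 32) has exactly 32 irreducible complex representations.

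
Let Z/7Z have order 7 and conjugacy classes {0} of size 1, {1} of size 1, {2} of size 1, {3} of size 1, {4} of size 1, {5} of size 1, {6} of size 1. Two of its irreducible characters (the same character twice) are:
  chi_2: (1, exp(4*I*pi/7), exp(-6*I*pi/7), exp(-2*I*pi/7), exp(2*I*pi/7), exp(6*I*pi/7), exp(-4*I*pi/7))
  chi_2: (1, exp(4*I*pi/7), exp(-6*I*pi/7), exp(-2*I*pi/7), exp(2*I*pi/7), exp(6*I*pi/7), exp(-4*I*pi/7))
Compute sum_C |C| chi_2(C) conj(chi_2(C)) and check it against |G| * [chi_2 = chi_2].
Sum = 7 = |G| = 7; so <chi_2, chi_2> = 1 (norm-1 confirms irreducibility).

Solution. Compute term by term over conjugacy classes (|C| * chi_2(C) * conj(chi_2(C))):
  1*(1)*conj(1) + 1*(exp(4*I*pi/7))*conj(exp(4*I*pi/7)) + 1*(exp(-6*I*pi/7))*conj(exp(-6*I*pi/7)) + 1*(exp(-2*I*pi/7))*conj(exp(-2*I*pi/7)) + 1*(exp(2*I*pi/7))*conj(exp(2*I*pi/7)) + 1*(exp(6*I*pi/7))*conj(exp(6*I*pi/7)) + 1*(exp(-4*I*pi/7))*conj(exp(-4*I*pi/7))
  = (1) + (1) + (1) + (1) + (1) + (1) + (1)
  = 7.
(Exp terms are combined using exp(i*s)*conj(exp(i*t)) = exp(i*(s-t)), and sums of them are collapsed using the identity that for every m > 1 the m distinct m-th roots of unity sum to 0, e.g. 1 + exp(2*I*pi/3) + exp(-2*I*pi/3) = 0.)
Dividing by |G| = 7 gives 7/7 = 1, matching the row-orthogonality relation <chi_2, chi_2> = [chi_2 = chi_2].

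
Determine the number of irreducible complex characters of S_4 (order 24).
5

Why: The number of irreducible complex representations of a finite group equals its number of conjugacy classes. Conjugacy classes in S_4 correspond to cycle types, i.e. partitions of 4; there are p(4) = 5 of them, so S_4 (order 24) has exactly 5 irreducible complex representations.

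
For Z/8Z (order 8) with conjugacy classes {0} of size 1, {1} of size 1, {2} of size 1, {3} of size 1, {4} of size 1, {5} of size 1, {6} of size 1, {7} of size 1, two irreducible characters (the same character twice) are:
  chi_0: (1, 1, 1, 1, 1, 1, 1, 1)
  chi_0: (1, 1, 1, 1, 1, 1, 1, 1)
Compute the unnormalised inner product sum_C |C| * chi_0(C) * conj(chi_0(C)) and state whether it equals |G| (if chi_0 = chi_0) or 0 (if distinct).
Sum = 8 = |G| = 8; so <chi_0, chi_0> = 1 (norm-1 confirms irreducibility).

Derivation: Compute term by term over conjugacy classes (|C| * chi_0(C) * conj(chi_0(C))):
  1*(1)*conj(1) + 1*(1)*conj(1) + 1*(1)*conj(1) + 1*(1)*conj(1) + 1*(1)*conj(1) + 1*(1)*conj(1) + 1*(1)*conj(1) + 1*(1)*conj(1)
  = (1) + (1) + (1) + (1) + (1) + (1) + (1) + (1)
  = 8.
(Exp terms are combined using exp(i*s)*conj(exp(i*t)) = exp(i*(s-t)), and sums of them are collapsed using the identity that for every m > 1 the m distinct m-th roots of unity sum to 0, e.g. 1 + exp(2*I*pi/3) + exp(-2*I*pi/3) = 0.)
Dividing by |G| = 8 gives 8/8 = 1, matching the row-orthogonality relation <chi_0, chi_0> = [chi_0 = chi_0].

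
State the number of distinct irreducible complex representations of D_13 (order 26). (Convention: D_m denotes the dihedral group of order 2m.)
8

Proof sketch: The number of irreducible complex representations of a finite group equals its number of conjugacy classes. D_13 has 8 conjugacy classes ((n+3)/2 for n odd), so D_13 (order 26) has exactly 8 irreducible complex representations.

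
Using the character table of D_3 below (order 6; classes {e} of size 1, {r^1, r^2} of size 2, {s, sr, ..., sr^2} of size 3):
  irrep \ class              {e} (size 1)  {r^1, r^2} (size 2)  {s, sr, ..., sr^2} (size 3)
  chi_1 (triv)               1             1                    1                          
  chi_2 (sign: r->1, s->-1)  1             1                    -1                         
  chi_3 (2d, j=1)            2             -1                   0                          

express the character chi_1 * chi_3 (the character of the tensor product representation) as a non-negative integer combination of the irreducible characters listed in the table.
chi_1 tensor chi_3 = chi_3 (all other irreducibles have multiplicity 0).

Details: The character of a tensor product is the pointwise product (chi_1 * chi_3)(C) = chi_1(C) * chi_3(C):
  {e}: (1)*(2), {r^1, r^2}: (1)*(-1), {s, sr, ..., sr^2}: (1)*(0)
so (chi_1 * chi_3) takes values
  {e} -> 2, {r^1, r^2} -> -1, {s, sr, ..., sr^2} -> 0.
Now take the inner product of this character with each irreducible chi from the table, <chi_1*chi_3, chi> = (1/6) sum_C |C| (chi_1*chi_3)(C) conj(chi(C)):
  <chi_1*chi_3, chi_1> = (1/6)[1*(2)*conj(1) + 2*(-1)*conj(1) + 3*(0)*conj(1)]
      = (1/6)[(2) + (-2) + (0)] = 0/6 = 0
  <chi_1*chi_3, chi_2> = (1/6)[1*(2)*conj(1) + 2*(-1)*conj(1) + 3*(0)*conj(-1)]
      = (1/6)[(2) + (-2) + (0)] = 0/6 = 0
  <chi_1*chi_3, chi_3> = (1/6)[1*(2)*conj(2) + 2*(-1)*conj(-1) + 3*(0)*conj(0)]
      = (1/6)[(4) + (2) + (0)] = 6/6 = 1
Hence the multiplicities are chi_3: 1. Dimension check: dim(chi_1)*dim(chi_3) = 1*2 = 2 and sum (mult * dim) = 1*2 = 2.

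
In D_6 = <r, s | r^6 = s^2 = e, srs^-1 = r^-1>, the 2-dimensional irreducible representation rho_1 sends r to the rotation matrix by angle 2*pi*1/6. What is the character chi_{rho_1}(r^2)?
chi_{rho_1}(r^2) = 2*cos(2*pi*1*2/6) = -1

Derivation: rho_1(r^2) is rotation by angle 2*pi*1*2/6, whose trace is 2*cos(2*pi*1*2/6) = -1.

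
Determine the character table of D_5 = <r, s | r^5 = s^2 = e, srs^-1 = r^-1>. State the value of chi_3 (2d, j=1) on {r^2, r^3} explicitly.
Conjugacy classes: {e} of size 1, {r^1, r^4} of size 2, {r^2, r^3} of size 2, {s, sr, ..., sr^4} of size 5.
Character table:
  irrep \ class              {e} (size 1)  {r^1, r^4} (size 2)  {r^2, r^3} (size 2)  {s, sr, ..., sr^4} (size 5)
  chi_1 (triv)               1             1                    1                    1                          
  chi_2 (sign: r->1, s->-1)  1             1                    1                    -1                         
  chi_3 (2d, j=1)            2             -1/2 + sqrt(5)/2     -sqrt(5)/2 - 1/2     0                          
  chi_4 (2d, j=2)            2             -sqrt(5)/2 - 1/2     -1/2 + sqrt(5)/2     0                          

Spot check: chi_3 (2d, j=1) on {r^2, r^3} = -sqrt(5)/2 - 1/2.

Details: D_5 has order 2*5 = 10 with 4 conjugacy classes, hence 4 irreducibles. Sum of squared dims 1 + 1 + 4 + 4 = 10 = |G|. Linear characters come from the abelianisation; the 2-dimensional irreps have character r^k -> 2*cos(2*pi*j*k/5), reflections -> 0.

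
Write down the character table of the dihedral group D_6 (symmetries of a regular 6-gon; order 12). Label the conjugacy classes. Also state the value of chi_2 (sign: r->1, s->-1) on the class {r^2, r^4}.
Conjugacy classes: {e} of size 1, {r^3} of size 1, {r^1, r^5} of size 2, {r^2, r^4} of size 2, {s, sr^2, ...} of size 3, {sr, sr^3, ...} of size 3.
Character table:
  irrep \ class              {e} (size 1)  {r^3} (size 1)  {r^1, r^5} (size 2)  {r^2, r^4} (size 2)  {s, sr^2, ...} (size 3)  {sr, sr^3, ...} (size 3)
  chi_1 (triv)               1             1               1                    1                    1                        1                       
  chi_2 (sign: r->1, s->-1)  1             1               1                    1                    -1                       -1                      
  chi_3 (r->-1, s->1)        1             -1              -1                   1                    1                        -1                      
  chi_4 (r->-1, s->-1)       1             -1              -1                   1                    -1                       1                       
  chi_5 (2d, j=1)            2             -2              1                    -1                   0                        0                       
  chi_6 (2d, j=2)            2             2               -1                   -1                   0                        0                       

Spot check: chi_2 (sign: r->1, s->-1) on {r^2, r^4} = 1.

Argument: D_6 has order 2*6 = 12 with 6 conjugacy classes, hence 6 irreducibles. Sum of squared dims 1 + 1 + 1 + 1 + 4 + 4 = 12 = |G|. Linear characters come from the abelianisation; the 2-dimensional irreps have character r^k -> 2*cos(2*pi*j*k/6), reflections -> 0.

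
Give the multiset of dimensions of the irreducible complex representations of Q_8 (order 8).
Dimensions: 1, 1, 1, 1, 2

There are 5 irreducibles (= number of conjugacy classes). Their dimensions d_i satisfy sum d_i^2 = |G| = 8: 1 + 1 + 1 + 1 + 4 = 8.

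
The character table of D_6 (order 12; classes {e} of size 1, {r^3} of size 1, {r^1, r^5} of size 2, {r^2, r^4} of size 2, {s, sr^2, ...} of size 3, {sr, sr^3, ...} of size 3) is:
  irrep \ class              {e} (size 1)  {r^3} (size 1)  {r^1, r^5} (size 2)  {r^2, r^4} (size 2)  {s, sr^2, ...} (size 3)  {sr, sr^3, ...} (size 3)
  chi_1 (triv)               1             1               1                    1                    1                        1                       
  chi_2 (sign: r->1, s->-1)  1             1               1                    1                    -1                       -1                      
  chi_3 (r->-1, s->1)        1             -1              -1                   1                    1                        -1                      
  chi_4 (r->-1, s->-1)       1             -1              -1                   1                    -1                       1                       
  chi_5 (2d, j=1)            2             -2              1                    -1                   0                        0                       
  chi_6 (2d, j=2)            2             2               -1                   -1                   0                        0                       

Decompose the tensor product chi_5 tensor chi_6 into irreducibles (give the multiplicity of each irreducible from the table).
chi_5 tensor chi_6 = chi_3 + chi_4 + chi_5 (all other irreducibles have multiplicity 0).

Explanation: The character of a tensor product is the pointwise product (chi_5 * chi_6)(C) = chi_5(C) * chi_6(C):
  {e}: (2)*(2), {r^3}: (-2)*(2), {r^1, r^5}: (1)*(-1), {r^2, r^4}: (-1)*(-1), {s, sr^2, ...}: (0)*(0), {sr, sr^3, ...}: (0)*(0)
so (chi_5 * chi_6) takes values
  {e} -> 4, {r^3} -> -4, {r^1, r^5} -> -1, {r^2, r^4} -> 1, {s, sr^2, ...} -> 0, {sr, sr^3, ...} -> 0.
Now take the inner product of this character with each irreducible chi from the table, <chi_5*chi_6, chi> = (1/12) sum_C |C| (chi_5*chi_6)(C) conj(chi(C)):
  <chi_5*chi_6, chi_1> = (1/12)[1*(4)*conj(1) + 1*(-4)*conj(1) + 2*(-1)*conj(1) + 2*(1)*conj(1) + 3*(0)*conj(1) + 3*(0)*conj(1)]
      = (1/12)[(4) + (-4) + (-2) + (2) + (0) + (0)] = 0/12 = 0
  <chi_5*chi_6, chi_2> = (1/12)[1*(4)*conj(1) + 1*(-4)*conj(1) + 2*(-1)*conj(1) + 2*(1)*conj(1) + 3*(0)*conj(-1) + 3*(0)*conj(-1)]
      = (1/12)[(4) + (-4) + (-2) + (2) + (0) + (0)] = 0/12 = 0
  <chi_5*chi_6, chi_3> = (1/12)[1*(4)*conj(1) + 1*(-4)*conj(-1) + 2*(-1)*conj(-1) + 2*(1)*conj(1) + 3*(0)*conj(1) + 3*(0)*conj(-1)]
      = (1/12)[(4) + (4) + (2) + (2) + (0) + (0)] = 12/12 = 1
  <chi_5*chi_6, chi_4> = (1/12)[1*(4)*conj(1) + 1*(-4)*conj(-1) + 2*(-1)*conj(-1) + 2*(1)*conj(1) + 3*(0)*conj(-1) + 3*(0)*conj(1)]
      = (1/12)[(4) + (4) + (2) + (2) + (0) + (0)] = 12/12 = 1
  <chi_5*chi_6, chi_5> = (1/12)[1*(4)*conj(2) + 1*(-4)*conj(-2) + 2*(-1)*conj(1) + 2*(1)*conj(-1) + 3*(0)*conj(0) + 3*(0)*conj(0)]
      = (1/12)[(8) + (8) + (-2) + (-2) + (0) + (0)] = 12/12 = 1
  <chi_5*chi_6, chi_6> = (1/12)[1*(4)*conj(2) + 1*(-4)*conj(2) + 2*(-1)*conj(-1) + 2*(1)*conj(-1) + 3*(0)*conj(0) + 3*(0)*conj(0)]
      = (1/12)[(8) + (-8) + (2) + (-2) + (0) + (0)] = 0/12 = 0
Hence the multiplicities are chi_3: 1, chi_4: 1, chi_5: 1. Dimension check: dim(chi_5)*dim(chi_6) = 2*2 = 4 and sum (mult * dim) = 1*1 + 1*1 + 1*2 = 4.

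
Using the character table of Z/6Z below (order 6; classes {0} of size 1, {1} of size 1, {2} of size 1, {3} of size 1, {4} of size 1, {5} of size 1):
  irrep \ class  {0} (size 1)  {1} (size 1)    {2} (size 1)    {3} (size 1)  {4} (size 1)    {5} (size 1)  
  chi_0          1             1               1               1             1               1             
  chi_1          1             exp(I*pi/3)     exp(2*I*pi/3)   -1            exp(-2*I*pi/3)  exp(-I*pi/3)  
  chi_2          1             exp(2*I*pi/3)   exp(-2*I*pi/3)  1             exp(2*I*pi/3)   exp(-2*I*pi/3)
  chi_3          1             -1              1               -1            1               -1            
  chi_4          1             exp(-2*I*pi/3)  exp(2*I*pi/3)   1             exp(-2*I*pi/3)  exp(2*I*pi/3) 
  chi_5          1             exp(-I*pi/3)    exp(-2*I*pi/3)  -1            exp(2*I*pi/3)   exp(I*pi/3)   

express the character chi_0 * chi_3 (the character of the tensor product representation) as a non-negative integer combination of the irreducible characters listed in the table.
chi_0 tensor chi_3 = chi_3 (all other irreducibles have multiplicity 0).

Justification: The character of a tensor product is the pointwise product (chi_0 * chi_3)(C) = chi_0(C) * chi_3(C):
  {0}: (1)*(1), {1}: (1)*(-1), {2}: (1)*(1), {3}: (1)*(-1), {4}: (1)*(1), {5}: (1)*(-1)
so (chi_0 * chi_3) takes values
  {0} -> 1, {1} -> -1, {2} -> 1, {3} -> -1, {4} -> 1, {5} -> -1.
Now take the inner product of this character with each irreducible chi from the table, <chi_0*chi_3, chi> = (1/6) sum_C |C| (chi_0*chi_3)(C) conj(chi(C)):
  <chi_0*chi_3, chi_0> = (1/6)[1*(1)*conj(1) + 1*(-1)*conj(1) + 1*(1)*conj(1) + 1*(-1)*conj(1) + 1*(1)*conj(1) + 1*(-1)*conj(1)]
      = (1/6)[(1) + (-1) + (1) + (-1) + (1) + (-1)] = 0/6 = 0
  <chi_0*chi_3, chi_1> = (1/6)[1*(1)*conj(1) + 1*(-1)*conj(exp(I*pi/3)) + 1*(1)*conj(exp(2*I*pi/3)) + 1*(-1)*conj(-1) + 1*(1)*conj(exp(-2*I*pi/3)) + 1*(-1)*conj(exp(-I*pi/3))]
      = (1/6)[(1) + (-exp(-I*pi/3)) + (exp(-2*I*pi/3)) + (1) + (exp(2*I*pi/3)) + (-exp(I*pi/3))] = 0/6 = 0
  <chi_0*chi_3, chi_2> = (1/6)[1*(1)*conj(1) + 1*(-1)*conj(exp(2*I*pi/3)) + 1*(1)*conj(exp(-2*I*pi/3)) + 1*(-1)*conj(1) + 1*(1)*conj(exp(2*I*pi/3)) + 1*(-1)*conj(exp(-2*I*pi/3))]
      = (1/6)[(1) + (-exp(-2*I*pi/3)) + (exp(2*I*pi/3)) + (-1) + (exp(-2*I*pi/3)) + (-exp(2*I*pi/3))] = 0/6 = 0
  <chi_0*chi_3, chi_3> = (1/6)[1*(1)*conj(1) + 1*(-1)*conj(-1) + 1*(1)*conj(1) + 1*(-1)*conj(-1) + 1*(1)*conj(1) + 1*(-1)*conj(-1)]
      = (1/6)[(1) + (1) + (1) + (1) + (1) + (1)] = 6/6 = 1
  <chi_0*chi_3, chi_4> = (1/6)[1*(1)*conj(1) + 1*(-1)*conj(exp(-2*I*pi/3)) + 1*(1)*conj(exp(2*I*pi/3)) + 1*(-1)*conj(1) + 1*(1)*conj(exp(-2*I*pi/3)) + 1*(-1)*conj(exp(2*I*pi/3))]
      = (1/6)[(1) + (-exp(2*I*pi/3)) + (exp(-2*I*pi/3)) + (-1) + (exp(2*I*pi/3)) + (-exp(-2*I*pi/3))] = 0/6 = 0
  <chi_0*chi_3, chi_5> = (1/6)[1*(1)*conj(1) + 1*(-1)*conj(exp(-I*pi/3)) + 1*(1)*conj(exp(-2*I*pi/3)) + 1*(-1)*conj(-1) + 1*(1)*conj(exp(2*I*pi/3)) + 1*(-1)*conj(exp(I*pi/3))]
      = (1/6)[(1) + (-exp(I*pi/3)) + (exp(2*I*pi/3)) + (1) + (exp(-2*I*pi/3)) + (-exp(-I*pi/3))] = 0/6 = 0
(Exp terms are combined using exp(i*s)*conj(exp(i*t)) = exp(i*(s-t)), and sums of them are collapsed using the identity that for every m > 1 the m distinct m-th roots of unity sum to 0, e.g. 1 + exp(2*I*pi/3) + exp(-2*I*pi/3) = 0.)
Hence the multiplicities are chi_3: 1. Dimension check: dim(chi_0)*dim(chi_3) = 1*1 = 1 and sum (mult * dim) = 1*1 = 1.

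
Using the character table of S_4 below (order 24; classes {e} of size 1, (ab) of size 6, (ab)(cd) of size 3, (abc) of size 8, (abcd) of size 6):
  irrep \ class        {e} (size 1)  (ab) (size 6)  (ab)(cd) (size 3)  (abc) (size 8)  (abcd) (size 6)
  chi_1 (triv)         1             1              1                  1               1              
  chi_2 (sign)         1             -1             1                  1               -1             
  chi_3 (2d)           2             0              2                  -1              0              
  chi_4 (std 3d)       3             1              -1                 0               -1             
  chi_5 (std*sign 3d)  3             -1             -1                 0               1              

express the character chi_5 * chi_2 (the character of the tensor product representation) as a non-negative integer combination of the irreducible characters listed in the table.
chi_5 tensor chi_2 = chi_4 (all other irreducibles have multiplicity 0).

Details: The character of a tensor product is the pointwise product (chi_5 * chi_2)(C) = chi_5(C) * chi_2(C):
  {e}: (3)*(1), (ab): (-1)*(-1), (ab)(cd): (-1)*(1), (abc): (0)*(1), (abcd): (1)*(-1)
so (chi_5 * chi_2) takes values
  {e} -> 3, (ab) -> 1, (ab)(cd) -> -1, (abc) -> 0, (abcd) -> -1.
Now take the inner product of this character with each irreducible chi from the table, <chi_5*chi_2, chi> = (1/24) sum_C |C| (chi_5*chi_2)(C) conj(chi(C)):
  <chi_5*chi_2, chi_1> = (1/24)[1*(3)*conj(1) + 6*(1)*conj(1) + 3*(-1)*conj(1) + 8*(0)*conj(1) + 6*(-1)*conj(1)]
      = (1/24)[(3) + (6) + (-3) + (0) + (-6)] = 0/24 = 0
  <chi_5*chi_2, chi_2> = (1/24)[1*(3)*conj(1) + 6*(1)*conj(-1) + 3*(-1)*conj(1) + 8*(0)*conj(1) + 6*(-1)*conj(-1)]
      = (1/24)[(3) + (-6) + (-3) + (0) + (6)] = 0/24 = 0
  <chi_5*chi_2, chi_3> = (1/24)[1*(3)*conj(2) + 6*(1)*conj(0) + 3*(-1)*conj(2) + 8*(0)*conj(-1) + 6*(-1)*conj(0)]
      = (1/24)[(6) + (0) + (-6) + (0) + (0)] = 0/24 = 0
  <chi_5*chi_2, chi_4> = (1/24)[1*(3)*conj(3) + 6*(1)*conj(1) + 3*(-1)*conj(-1) + 8*(0)*conj(0) + 6*(-1)*conj(-1)]
      = (1/24)[(9) + (6) + (3) + (0) + (6)] = 24/24 = 1
  <chi_5*chi_2, chi_5> = (1/24)[1*(3)*conj(3) + 6*(1)*conj(-1) + 3*(-1)*conj(-1) + 8*(0)*conj(0) + 6*(-1)*conj(1)]
      = (1/24)[(9) + (-6) + (3) + (0) + (-6)] = 0/24 = 0
Hence the multiplicities are chi_4: 1. Dimension check: dim(chi_5)*dim(chi_2) = 3*1 = 3 and sum (mult * dim) = 1*3 = 3.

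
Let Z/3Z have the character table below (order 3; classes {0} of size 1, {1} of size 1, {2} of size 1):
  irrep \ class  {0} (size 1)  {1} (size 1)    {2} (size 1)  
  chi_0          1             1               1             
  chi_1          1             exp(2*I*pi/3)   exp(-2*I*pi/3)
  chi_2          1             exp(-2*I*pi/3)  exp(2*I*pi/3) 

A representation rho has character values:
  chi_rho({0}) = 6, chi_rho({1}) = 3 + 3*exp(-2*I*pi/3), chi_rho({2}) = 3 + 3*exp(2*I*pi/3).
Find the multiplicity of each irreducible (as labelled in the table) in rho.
Multiplicities: chi_0: 3, chi_1: 0, chi_2: 3.

Solution. Use <chi_rho, chi> = (1/|G|) sum_C |C| * chi_rho(C) * conj(chi(C)) with |G| = 3 for each irreducible chi in the table:
  <chi_rho, chi_0> = (1/3)[1*(6)*conj(1) + 1*(3 + 3*exp(-2*I*pi/3))*conj(1) + 1*(3 + 3*exp(2*I*pi/3))*conj(1)]
      = (1/3)[(6) + (3 + 3*exp(-2*I*pi/3)) + (3 + 3*exp(2*I*pi/3))] = 9/3 = 3
  <chi_rho, chi_1> = (1/3)[1*(6)*conj(1) + 1*(3 + 3*exp(-2*I*pi/3))*conj(exp(2*I*pi/3)) + 1*(3 + 3*exp(2*I*pi/3))*conj(exp(-2*I*pi/3))]
      = (1/3)[(6) + (-3) + (-3)] = 0/3 = 0
  <chi_rho, chi_2> = (1/3)[1*(6)*conj(1) + 1*(3 + 3*exp(-2*I*pi/3))*conj(exp(-2*I*pi/3)) + 1*(3 + 3*exp(2*I*pi/3))*conj(exp(2*I*pi/3))]
      = (1/3)[(6) + (3 + 3*exp(2*I*pi/3)) + (3 + 3*exp(-2*I*pi/3))] = 9/3 = 3
(Exp terms are combined using exp(i*s)*conj(exp(i*t)) = exp(i*(s-t)), and sums of them are collapsed using the identity that for every m > 1 the m distinct m-th roots of unity sum to 0, e.g. 1 + exp(2*I*pi/3) + exp(-2*I*pi/3) = 0.)
Dimension check: dim(rho) = sum (mult * dim) = 3*1 + 0*1 + 3*1 = 6 = chi_rho(e) = 6.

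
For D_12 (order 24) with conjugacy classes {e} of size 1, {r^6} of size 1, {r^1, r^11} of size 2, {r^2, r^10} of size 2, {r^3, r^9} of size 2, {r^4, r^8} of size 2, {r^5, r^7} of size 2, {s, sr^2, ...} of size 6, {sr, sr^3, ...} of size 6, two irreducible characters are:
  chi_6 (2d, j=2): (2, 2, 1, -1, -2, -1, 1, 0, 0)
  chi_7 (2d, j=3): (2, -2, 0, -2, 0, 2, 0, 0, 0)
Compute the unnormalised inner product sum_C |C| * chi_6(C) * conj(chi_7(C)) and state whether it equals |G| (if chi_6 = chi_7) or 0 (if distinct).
Sum = 0; so <chi_6, chi_7> = 0 (distinct irreducibles are orthogonal).

Reasoning: Compute term by term over conjugacy classes (|C| * chi_6(C) * conj(chi_7(C))):
  1*(2)*conj(2) + 1*(2)*conj(-2) + 2*(1)*conj(0) + 2*(-1)*conj(-2) + 2*(-2)*conj(0) + 2*(-1)*conj(2) + 2*(1)*conj(0) + 6*(0)*conj(0) + 6*(0)*conj(0)
  = (4) + (-4) + (0) + (4) + (0) + (-4) + (0) + (0) + (0)
  = 0.
Dividing by |G| = 24 gives 0/24 = 0, matching the row-orthogonality relation <chi_6, chi_7> = [chi_6 = chi_7].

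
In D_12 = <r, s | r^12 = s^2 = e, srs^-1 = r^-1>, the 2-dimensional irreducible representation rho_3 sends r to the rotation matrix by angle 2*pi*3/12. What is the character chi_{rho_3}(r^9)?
chi_{rho_3}(r^9) = 2*cos(2*pi*3*9/12) = 0

Why: rho_3(r^9) is rotation by angle 2*pi*3*9/12, whose trace is 2*cos(2*pi*3*9/12) = 0.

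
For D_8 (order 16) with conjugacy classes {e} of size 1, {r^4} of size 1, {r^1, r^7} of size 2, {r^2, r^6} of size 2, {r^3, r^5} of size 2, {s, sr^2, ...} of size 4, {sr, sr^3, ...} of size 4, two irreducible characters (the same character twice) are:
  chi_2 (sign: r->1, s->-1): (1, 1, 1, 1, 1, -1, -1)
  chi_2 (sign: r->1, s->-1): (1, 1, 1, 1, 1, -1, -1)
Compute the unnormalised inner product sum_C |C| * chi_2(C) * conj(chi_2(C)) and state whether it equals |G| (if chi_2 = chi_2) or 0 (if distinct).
Sum = 16 = |G| = 16; so <chi_2, chi_2> = 1 (norm-1 confirms irreducibility).

Solution. Compute term by term over conjugacy classes (|C| * chi_2(C) * conj(chi_2(C))):
  1*(1)*conj(1) + 1*(1)*conj(1) + 2*(1)*conj(1) + 2*(1)*conj(1) + 2*(1)*conj(1) + 4*(-1)*conj(-1) + 4*(-1)*conj(-1)
  = (1) + (1) + (2) + (2) + (2) + (4) + (4)
  = 16.
Dividing by |G| = 16 gives 16/16 = 1, matching the row-orthogonality relation <chi_2, chi_2> = [chi_2 = chi_2].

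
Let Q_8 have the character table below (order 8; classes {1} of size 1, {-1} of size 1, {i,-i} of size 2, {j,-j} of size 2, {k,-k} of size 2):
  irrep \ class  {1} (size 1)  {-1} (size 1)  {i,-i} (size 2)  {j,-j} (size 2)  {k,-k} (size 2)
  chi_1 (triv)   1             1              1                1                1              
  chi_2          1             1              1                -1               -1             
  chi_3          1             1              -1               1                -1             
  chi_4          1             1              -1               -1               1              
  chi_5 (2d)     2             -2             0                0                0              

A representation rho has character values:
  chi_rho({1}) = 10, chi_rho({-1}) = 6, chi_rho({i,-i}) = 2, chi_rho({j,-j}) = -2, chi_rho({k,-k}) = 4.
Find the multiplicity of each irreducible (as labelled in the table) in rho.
Multiplicities: chi_1: 3, chi_2: 2, chi_3: 0, chi_4: 3, chi_5: 1.

Details: Use <chi_rho, chi> = (1/|G|) sum_C |C| * chi_rho(C) * conj(chi(C)) with |G| = 8 for each irreducible chi in the table:
  <chi_rho, chi_1> = (1/8)[1*(10)*conj(1) + 1*(6)*conj(1) + 2*(2)*conj(1) + 2*(-2)*conj(1) + 2*(4)*conj(1)]
      = (1/8)[(10) + (6) + (4) + (-4) + (8)] = 24/8 = 3
  <chi_rho, chi_2> = (1/8)[1*(10)*conj(1) + 1*(6)*conj(1) + 2*(2)*conj(1) + 2*(-2)*conj(-1) + 2*(4)*conj(-1)]
      = (1/8)[(10) + (6) + (4) + (4) + (-8)] = 16/8 = 2
  <chi_rho, chi_3> = (1/8)[1*(10)*conj(1) + 1*(6)*conj(1) + 2*(2)*conj(-1) + 2*(-2)*conj(1) + 2*(4)*conj(-1)]
      = (1/8)[(10) + (6) + (-4) + (-4) + (-8)] = 0/8 = 0
  <chi_rho, chi_4> = (1/8)[1*(10)*conj(1) + 1*(6)*conj(1) + 2*(2)*conj(-1) + 2*(-2)*conj(-1) + 2*(4)*conj(1)]
      = (1/8)[(10) + (6) + (-4) + (4) + (8)] = 24/8 = 3
  <chi_rho, chi_5> = (1/8)[1*(10)*conj(2) + 1*(6)*conj(-2) + 2*(2)*conj(0) + 2*(-2)*conj(0) + 2*(4)*conj(0)]
      = (1/8)[(20) + (-12) + (0) + (0) + (0)] = 8/8 = 1
Dimension check: dim(rho) = sum (mult * dim) = 3*1 + 2*1 + 0*1 + 3*1 + 1*2 = 10 = chi_rho(e) = 10.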